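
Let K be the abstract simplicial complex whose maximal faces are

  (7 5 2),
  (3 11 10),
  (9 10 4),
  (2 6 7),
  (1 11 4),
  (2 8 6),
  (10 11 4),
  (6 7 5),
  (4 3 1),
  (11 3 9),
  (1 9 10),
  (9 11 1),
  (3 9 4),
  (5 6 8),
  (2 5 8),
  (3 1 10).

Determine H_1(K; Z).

Take the total order 1 < 2 < 3 < 4 < 5 < 6 < 7 < 8 < 9 < 10 < 11 on the vertex set. Then K (dimension 2) consists of the simplices:

  0-simplices (11): [1], [2], [3], [4], [5], [6], [7], [8], [9], [10], [11]
  1-simplices (24): (24 of them)
  2-simplices (16): [1,3,4], [1,3,10], [1,4,11], [1,9,10], [1,9,11], [2,5,7], [2,5,8], [2,6,7], [2,6,8], [3,4,9], [3,9,11], [3,10,11], [4,9,10], [4,10,11], [5,6,7], [5,6,8]

giving chain groups C_0 ≅ Z^11, C_1 ≅ Z^24, C_2 ≅ Z^16.

Boundary ∂_1: C_1 → C_0 maps an edge to its endpoints' difference, ∂[p,q] = q − p.
As a 11×24 matrix over Z this has rank 9, with invariant factors (1,1,1,1,1,1,1,1,1).

Boundary ∂_2: C_2 → C_1 acts by ∂[p,q,r] = [q,r] − [p,r] + [p,q]. For instance
  ∂[3,4,9] = [4,9] − [3,9] + [3,4],
  ∂[2,6,7] = [6,7] − [2,7] + [2,6].
As a 24×16 matrix over Z this has rank 15, with invariant factors (1,1,1,1,1,1,1,1,1,1,1,1,1,1,2).

Reading off H_k = ker ∂_k / im ∂_{k+1}:

  H_1: rank ker ∂_1 − rank ∂_2 = (24 − 9) − 15 = 0, and ∂_2 has invariant factor 2 > 1, so H_1 = Z/2Z.

H_1 = Z/2Z.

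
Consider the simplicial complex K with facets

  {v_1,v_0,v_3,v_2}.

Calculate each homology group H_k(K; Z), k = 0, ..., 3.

Take the total order v_0 < v_1 < v_2 < v_3 on the vertex set. Then K (dimension 3) consists of the simplices:

  0-simplices (4): [v_0], [v_1], [v_2], [v_3]
  1-simplices (6): [v_0,v_1], [v_0,v_2], [v_0,v_3], [v_1,v_2], [v_1,v_3], [v_2,v_3]
  2-simplices (4): [v_0,v_1,v_2], [v_0,v_1,v_3], [v_0,v_2,v_3], [v_1,v_2,v_3]
  3-simplices (1): [v_0,v_1,v_2,v_3]

so the chain groups are C_0 ≅ Z^4, C_1 ≅ Z^6, C_2 ≅ Z^4, C_3 ≅ Z^1.

Boundary ∂_1: C_1 → C_0 is given by ∂[p,q] = [q] − [p]. For instance
  ∂[v_2,v_3] = [v_3] − [v_2].
The 4×6 boundary matrix has rank 3 and Smith normal form diag(1,1,1).

Boundary ∂_2: C_2 → C_1 sends each 2-simplex [p,q,r] to [q,r] − [p,r] + [p,q]. For instance
  ∂[v_0,v_1,v_3] = [v_1,v_3] − [v_0,v_3] + [v_0,v_1],
  ∂[v_0,v_1,v_2] = [v_1,v_2] − [v_0,v_2] + [v_0,v_1].
This gives a 6×4 integer matrix of rank 3; reducing to Smith normal form yields diagonal entries (1,1,1).

The boundary map ∂_3: C_3 → C_2 sends each 3-simplex σ to the alternating sum Σ_i (−1)^i (σ with its i-th vertex removed). For instance
  ∂[v_0,v_1,v_2,v_3] = [v_1,v_2,v_3] − [v_0,v_2,v_3] + [v_0,v_1,v_3] − [v_0,v_1,v_2].
This gives a 4×1 integer matrix of rank 1; reducing to Smith normal form yields diagonal entries (1).

Computing H_k = (kernel of ∂_k) / (image of ∂_{k+1}):

  H_0: rank C_0 − rank ∂_1 = 4 − 3 = 1, and the invariant factors of ∂_1 are all 1, so H_0 ≅ Z.
  H_1: rank ker ∂_1 − rank ∂_2 = (6 − 3) − 3 = 0, and the invariant factors of ∂_2 are all 1, so H_1 ≅ 0.
  H_2: rank ker ∂_2 − rank ∂_3 = (4 − 3) − 1 = 0, and the invariant factors of ∂_3 are all 1, so H_2 ≅ 0.
  H_3: rank ker ∂_3 − rank ∂_4 = (1 − 1) − 0 = 0, and there is no ∂_4, so H_3 ≅ 0.

As a check, the Euler characteristic is 4 − 6 + 4 − 1 = 1, which agrees with 1 − 0 + 0 − 0 = 1.

H_0 = Z,  H_1 = 0,  H_2 = 0,  H_3 = 0.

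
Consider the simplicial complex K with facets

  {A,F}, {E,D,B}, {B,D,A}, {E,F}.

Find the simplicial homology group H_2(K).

K has 5 vertices, 7 edges, 2 triangles.
rank ∂_2 = 2, rank ∂_3 = 0 ⇒ b_2 = 2 − 2 − 0 = 0. So H_2 ≅ 0.

H_2 = 0.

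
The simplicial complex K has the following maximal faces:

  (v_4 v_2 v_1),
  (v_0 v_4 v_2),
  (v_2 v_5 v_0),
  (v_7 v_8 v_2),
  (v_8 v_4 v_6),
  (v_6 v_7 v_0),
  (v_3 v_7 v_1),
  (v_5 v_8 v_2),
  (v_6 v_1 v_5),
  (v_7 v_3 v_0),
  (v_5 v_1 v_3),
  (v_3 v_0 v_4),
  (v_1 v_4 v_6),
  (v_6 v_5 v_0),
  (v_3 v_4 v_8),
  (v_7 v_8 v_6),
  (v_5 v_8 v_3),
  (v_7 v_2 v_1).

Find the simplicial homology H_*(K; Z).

K has 9 vertices, 27 edges, 18 triangles.
rank ∂_0 = 0, rank ∂_1 = 8 ⇒ b_0 = 9 − 0 − 8 = 1; all invariant factors of ∂_1 are 1 so no torsion. So H_0 ≅ Z.
rank ∂_1 = 8, rank ∂_2 = 17 ⇒ b_1 = 27 − 8 − 17 = 2; all invariant factors of ∂_2 are 1 so no torsion. So H_1 ≅ Z^2.
rank ∂_2 = 17, rank ∂_3 = 0 ⇒ b_2 = 18 − 17 − 0 = 1. So H_2 ≅ Z.

H_0 = Z,  H_1 = Z^2,  H_2 = Z.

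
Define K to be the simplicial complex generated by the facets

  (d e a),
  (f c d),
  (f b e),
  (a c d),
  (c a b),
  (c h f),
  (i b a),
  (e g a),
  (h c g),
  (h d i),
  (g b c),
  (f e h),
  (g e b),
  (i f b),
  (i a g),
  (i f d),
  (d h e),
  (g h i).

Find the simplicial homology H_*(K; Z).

H_0 ≅ Z,  H_1 ≅ Z ⊕ Z_2,  H_2 = 0.

K has 9 vertices, 27 edges, 18 triangles.
rank ∂_0 = 0, rank ∂_1 = 8 ⇒ b_0 = 9 − 0 − 8 = 1; all invariant factors of ∂_1 are 1 so no torsion. So H_0 = Z.
rank ∂_1 = 8, rank ∂_2 = 18 ⇒ b_1 = 27 − 8 − 18 = 1; ∂_2 has invariant factor(s) [2] giving torsion. So H_1 = Z ⊕ Z_2.
rank ∂_2 = 18, rank ∂_3 = 0 ⇒ b_2 = 18 − 18 − 0 = 0. So H_2 = 0.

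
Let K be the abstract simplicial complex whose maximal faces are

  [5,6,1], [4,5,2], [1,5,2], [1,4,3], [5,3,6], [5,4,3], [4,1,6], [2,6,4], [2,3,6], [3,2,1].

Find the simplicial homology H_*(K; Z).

Fix the vertex order 1 < 2 < 3 < 4 < 5 < 6 and write every simplex with vertices in increasing order. Then dim K = 2 and the simplices of K are:

  0-simplices (6): [1], [2], [3], [4], [5], [6]
  1-simplices (15): [1,2], [1,3], [1,4], [1,5], [1,6], [2,3], [2,4], [2,5], [2,6], [3,4], [3,5], [3,6], [4,5], [4,6], [5,6]
  2-simplices (10): [1,2,3], [1,2,5], [1,3,4], [1,4,6], [1,5,6], [2,3,6], [2,4,5], [2,4,6], [3,4,5], [3,5,6]

so the chain groups are C_0 ≅ Z^6, C_1 ≅ Z^15, C_2 ≅ Z^10.

Boundary ∂_1: C_1 → C_0 is given by ∂[p,q] = [q] − [p]. For instance
  ∂[2,4] = [4] − [2].
This gives a 6×15 integer matrix of rank 5; reducing to Smith normal form yields diagonal entries (1,1,1,1,1).

∂_2: C_2 → C_1 acts by ∂[p,q,r] = [q,r] − [p,r] + [p,q]. For instance
  ∂[1,2,3] = [2,3] − [1,3] + [1,2],
  ∂[1,2,5] = [2,5] − [1,5] + [1,2].
This gives a 15×10 integer matrix of rank 10; reducing to Smith normal form yields diagonal entries (1,1,1,1,1,1,1,1,1,2).

Now H_k = ker ∂_k / im ∂_{k+1}, so:

  H_0: rank C_0 − rank ∂_1 = 6 − 5 = 1, and the invariant factors of ∂_1 are all 1, so H_0 ≅ Z.
  H_1: rank ker ∂_1 − rank ∂_2 = (15 − 5) − 10 = 0, and ∂_2 has invariant factor 2 > 1, so H_1 ≅ Z/2Z.
  H_2: rank ker ∂_2 − rank ∂_3 = (10 − 10) − 0 = 0, and there is no ∂_3, so H_2 ≅ 0.

As a check, the Euler characteristic is 6 − 15 + 10 = 1, which agrees with 1 − 0 + 0 = 1.

H_0 ≅ Z,  H_1 ≅ Z/2Z,  H_2 = 0.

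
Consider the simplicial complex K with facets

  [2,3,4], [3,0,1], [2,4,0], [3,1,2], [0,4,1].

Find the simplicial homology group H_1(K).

We work with the vertex ordering 0 < 1 < 2 < 3 < 4. The simplices of K, each written with vertices in increasing order, are:

  0-simplices (5): [0], [1], [2], [3], [4]
  1-simplices (10): [0,1], [0,2], [0,3], [0,4], [1,2], [1,3], [1,4], [2,3], [2,4], [3,4]
  2-simplices (5): [0,1,3], [0,1,4], [0,2,4], [1,2,3], [2,3,4]

so the chain groups are C_0 ≅ Z^5, C_1 ≅ Z^10, C_2 ≅ Z^5.

Boundary ∂_1: C_1 → C_0 is given by ∂[p,q] = [q] − [p].
This gives a 5×10 integer matrix of rank 4; reducing to Smith normal form yields diagonal entries (1,1,1,1).

∂_2: C_2 → C_1 sends each 2-simplex [p,q,r] to [q,r] − [p,r] + [p,q]. For instance
  ∂[1,2,3] = [2,3] − [1,3] + [1,2],
  ∂[0,1,3] = [1,3] − [0,3] + [0,1].
The resulting 10×5 matrix has rank 5, and its Smith normal form has invariant factors (1,1,1,1,1).

Reading off H_k = ker ∂_k / im ∂_{k+1}:

  H_1: rank ker ∂_1 − rank ∂_2 = (10 − 4) − 5 = 1, and the invariant factors of ∂_2 are all 1, so H_1 ≅ Z.

H_1 ≅ Z.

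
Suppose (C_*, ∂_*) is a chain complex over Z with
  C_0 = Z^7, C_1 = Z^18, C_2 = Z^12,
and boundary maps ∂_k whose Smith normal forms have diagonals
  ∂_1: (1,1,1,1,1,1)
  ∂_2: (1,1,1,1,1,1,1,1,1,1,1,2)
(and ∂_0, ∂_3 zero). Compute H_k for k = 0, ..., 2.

H_0 = Z,  H_1 = Z/2,  H_2 = 0.

H_0: b_0 = 7 − 0 − 6 = 1; torsion from ∂_1 factors > 1: none. So H_0 = Z.
H_1: b_1 = 18 − 6 − 12 = 0; torsion from ∂_2 factors > 1: [2]. So H_1 = Z/2.
H_2: b_2 = 12 − 12 − 0 = 0; torsion from ∂_3 factors > 1: none. So H_2 = 0.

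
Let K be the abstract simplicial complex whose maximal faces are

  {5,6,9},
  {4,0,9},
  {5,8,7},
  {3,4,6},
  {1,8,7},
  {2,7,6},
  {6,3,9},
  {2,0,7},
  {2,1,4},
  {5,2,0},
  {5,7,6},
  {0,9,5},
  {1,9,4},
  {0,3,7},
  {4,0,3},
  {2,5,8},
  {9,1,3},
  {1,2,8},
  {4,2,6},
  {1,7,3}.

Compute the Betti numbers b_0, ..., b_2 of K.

Fix the vertex order 0 < 1 < 2 < 3 < 4 < 5 < 6 < 7 < 8 < 9 and write every simplex with vertices in increasing order. Then dim K = 2 and the simplices of K are:

  0-simplices (10): [0], [1], [2], [3], [4], [5], [6], [7], [8], [9]
  1-simplices (30): (30 of them)
  2-simplices (20): (20 of them)

so the chain groups are C_0 ≅ Z^10, C_1 ≅ Z^30, C_2 ≅ Z^20.

∂_1: C_1 → C_0 sends each edge [p,q] (with p < q) to q − p. For instance
  ∂[3,4] = [4] − [3].
The resulting 10×30 matrix has rank 9, and its Smith normal form has invariant factors (1,1,1,1,1,1,1,1,1).

∂_2: C_2 → C_1 sends each 2-simplex [p,q,r] to [q,r] − [p,r] + [p,q]. For instance
  ∂[1,3,7] = [3,7] − [1,7] + [1,3],
  ∂[1,3,9] = [3,9] − [1,9] + [1,3].
This gives a 30×20 integer matrix of rank 20; reducing to Smith normal form yields diagonal entries (1,1,1,1,1,1,1,1,1,1,1,1,1,1,1,1,1,1,1,2).

Reading off H_k = ker ∂_k / im ∂_{k+1}:

  H_0: rank C_0 − rank ∂_1 = 10 − 9 = 1, and the invariant factors of ∂_1 are all 1, so H_0 ≅ Z.
  H_1: rank ker ∂_1 − rank ∂_2 = (30 − 9) − 20 = 1, and ∂_2 has invariant factor 2 > 1, so H_1 ≅ Z × Z/2.
  H_2: rank ker ∂_2 − rank ∂_3 = (20 − 20) − 0 = 0, and there is no ∂_3, so H_2 ≅ 0.

(K is a triangulation of the Klein bottle.)

Hence the Betti numbers are b_0 = 1, b_1 = 1, b_2 = 0.

b_0 = 1, b_1 = 1, b_2 = 0.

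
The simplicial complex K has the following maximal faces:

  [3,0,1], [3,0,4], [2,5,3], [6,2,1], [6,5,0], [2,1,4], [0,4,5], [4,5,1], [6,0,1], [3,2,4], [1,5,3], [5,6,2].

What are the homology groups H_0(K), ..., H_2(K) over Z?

Take the total order 0 < 1 < 2 < 3 < 4 < 5 < 6 on the vertex set. Then K (dimension 2) consists of the simplices:

  0-simplices (7): [0], [1], [2], [3], [4], [5], [6]
  1-simplices (18): [0,1], [0,3], [0,4], [0,5], [0,6], [1,2], [1,3], [1,4], [1,5], [1,6], [2,3], [2,4], [2,5], [2,6], [3,4], [3,5], [4,5], [5,6]
  2-simplices (12): [0,1,3], [0,1,6], [0,3,4], [0,4,5], [0,5,6], [1,2,4], [1,2,6], [1,3,5], [1,4,5], [2,3,4], [2,3,5], [2,5,6]

so the chain groups are C_0 ≅ Z^7, C_1 ≅ Z^18, C_2 ≅ Z^12.

Boundary ∂_1: C_1 → C_0 is given by ∂[p,q] = [q] − [p]. For instance
  ∂[4,5] = [5] − [4].
This gives a 7×18 integer matrix of rank 6; reducing to Smith normal form yields diagonal entries (1,1,1,1,1,1).

∂_2: C_2 → C_1 maps a triangle to the signed sum of its edges. For instance
  ∂[0,3,4] = [3,4] − [0,4] + [0,3],
  ∂[1,2,6] = [2,6] − [1,6] + [1,2].
The resulting 18×12 matrix has rank 12, and its Smith normal form has invariant factors (1,1,1,1,1,1,1,1,1,1,1,2).

Computing H_k = (kernel of ∂_k) / (image of ∂_{k+1}):

  H_0: rank C_0 − rank ∂_1 = 7 − 6 = 1, and the invariant factors of ∂_1 are all 1, so H_0 = Z.
  H_1: rank ker ∂_1 − rank ∂_2 = (18 − 6) − 12 = 0, and ∂_2 has invariant factor 2 > 1, so H_1 = Z/2.
  H_2: rank ker ∂_2 − rank ∂_3 = (12 − 12) − 0 = 0, and there is no ∂_3, so H_2 = 0.

(K is a triangulation of the real projective plane RP^2.)

H_0 ≅ Z,  H_1 ≅ Z/2,  H_2 = 0.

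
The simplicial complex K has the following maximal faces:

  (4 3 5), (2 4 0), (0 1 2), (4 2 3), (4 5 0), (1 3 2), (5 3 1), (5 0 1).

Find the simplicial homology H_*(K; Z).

H_0 = Z,  H_1 = 0,  H_2 = Z.

K has 6 vertices, 12 edges, 8 triangles.
rank ∂_0 = 0, rank ∂_1 = 5 ⇒ b_0 = 6 − 0 − 5 = 1; all invariant factors of ∂_1 are 1 so no torsion. So H_0 ≅ Z.
rank ∂_1 = 5, rank ∂_2 = 7 ⇒ b_1 = 12 − 5 − 7 = 0; all invariant factors of ∂_2 are 1 so no torsion. So H_1 ≅ 0.
rank ∂_2 = 7, rank ∂_3 = 0 ⇒ b_2 = 8 − 7 − 0 = 1. So H_2 ≅ Z.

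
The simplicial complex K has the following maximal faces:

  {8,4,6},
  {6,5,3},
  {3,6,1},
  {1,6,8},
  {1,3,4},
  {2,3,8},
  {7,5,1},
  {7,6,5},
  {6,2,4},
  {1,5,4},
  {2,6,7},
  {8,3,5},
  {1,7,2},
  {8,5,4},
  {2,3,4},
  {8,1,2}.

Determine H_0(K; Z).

Fix the vertex order 1 < 2 < 3 < 4 < 5 < 6 < 7 < 8 and write every simplex with vertices in increasing order. Then dim K = 2 and the simplices of K are:

  0-simplices (8): [1], [2], [3], [4], [5], [6], [7], [8]
  1-simplices (24): (24 of them)
  2-simplices (16): [1,2,7], [1,2,8], [1,3,4], [1,3,6], [1,4,5], [1,5,7], [1,6,8], [2,3,4], [2,3,8], [2,4,6], [2,6,7], [3,5,6], [3,5,8], [4,5,8], [4,6,8], [5,6,7]

so the chain groups are C_0 ≅ Z^8, C_1 ≅ Z^24, C_2 ≅ Z^16.

The boundary map ∂_1: C_1 → C_0 sends each edge [p,q] (with p < q) to q − p.
The resulting 8×24 matrix has rank 7, and its Smith normal form has invariant factors (1,1,1,1,1,1,1).

Boundary ∂_2: C_2 → C_1 acts by ∂[p,q,r] = [q,r] − [p,r] + [p,q]. For instance
  ∂[2,3,4] = [3,4] − [2,4] + [2,3],
  ∂[5,6,7] = [6,7] − [5,7] + [5,6].
The resulting 24×16 matrix has rank 15, and its Smith normal form has invariant factors (1,1,1,1,1,1,1,1,1,1,1,1,1,1,1).

Reading off H_k = ker ∂_k / im ∂_{k+1}:

  H_0: rank C_0 − rank ∂_1 = 8 − 7 = 1, and the invariant factors of ∂_1 are all 1, so H_0 = Z.

H_0 = Z.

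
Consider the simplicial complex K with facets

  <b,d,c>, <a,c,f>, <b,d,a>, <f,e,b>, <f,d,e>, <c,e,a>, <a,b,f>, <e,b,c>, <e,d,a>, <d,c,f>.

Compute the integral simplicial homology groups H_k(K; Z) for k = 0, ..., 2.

H_0 ≅ Z,  H_1 ≅ Z_2,  H_2 = 0.

K has 6 vertices, 15 edges, 10 triangles.
rank ∂_0 = 0, rank ∂_1 = 5 ⇒ b_0 = 6 − 0 − 5 = 1; all invariant factors of ∂_1 are 1 so no torsion. So H_0 = Z.
rank ∂_1 = 5, rank ∂_2 = 10 ⇒ b_1 = 15 − 5 − 10 = 0; ∂_2 has invariant factor(s) [2] giving torsion. So H_1 = Z_2.
rank ∂_2 = 10, rank ∂_3 = 0 ⇒ b_2 = 10 − 10 − 0 = 0. So H_2 = 0.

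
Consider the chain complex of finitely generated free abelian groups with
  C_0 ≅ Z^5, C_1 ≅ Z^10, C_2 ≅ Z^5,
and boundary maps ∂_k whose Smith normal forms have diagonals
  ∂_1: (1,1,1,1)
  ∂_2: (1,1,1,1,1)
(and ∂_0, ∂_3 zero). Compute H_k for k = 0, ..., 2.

H_0 = Z,  H_1 = Z,  H_2 = 0.

H_0: b_0 = 5 − 0 − 4 = 1; torsion from ∂_1 factors > 1: none. So H_0 = Z.
H_1: b_1 = 10 − 4 − 5 = 1; torsion from ∂_2 factors > 1: none. So H_1 = Z.
H_2: b_2 = 5 − 5 − 0 = 0; torsion from ∂_3 factors > 1: none. So H_2 = 0.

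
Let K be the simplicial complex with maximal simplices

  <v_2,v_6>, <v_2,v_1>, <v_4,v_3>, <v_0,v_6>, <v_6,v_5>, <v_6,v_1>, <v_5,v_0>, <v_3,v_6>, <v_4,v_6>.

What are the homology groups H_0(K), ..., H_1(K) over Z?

H_0 ≅ Z,  H_1 ≅ Z^3.

Order the vertices as v_0 < v_1 < v_2 < v_3 < v_4 < v_5 < v_6. Listing each simplex with vertices in this order, K has dimension 1 with simplices:

  0-simplices (7): [v_0], [v_1], [v_2], [v_3], [v_4], [v_5], [v_6]
  1-simplices (9): [v_0,v_5], [v_0,v_6], [v_1,v_2], [v_1,v_6], [v_2,v_6], [v_3,v_4], [v_3,v_6], [v_4,v_6], [v_5,v_6]

Hence C_0 ≅ Z^7, C_1 ≅ Z^9.

The boundary map ∂_1: C_1 → C_0 maps an edge to its endpoints' difference, ∂[p,q] = q − p. For instance
  ∂[v_0,v_5] = [v_5] − [v_0].
As a 7×9 matrix over Z this has rank 6, with invariant factors (1,1,1,1,1,1).

Computing H_k = (kernel of ∂_k) / (image of ∂_{k+1}):

  H_0: rank C_0 − rank ∂_1 = 7 − 6 = 1, and the invariant factors of ∂_1 are all 1, so H_0 ≅ Z.
  H_1: rank ker ∂_1 − rank ∂_2 = (9 − 6) − 0 = 3, and there is no ∂_2, so H_1 ≅ Z^3.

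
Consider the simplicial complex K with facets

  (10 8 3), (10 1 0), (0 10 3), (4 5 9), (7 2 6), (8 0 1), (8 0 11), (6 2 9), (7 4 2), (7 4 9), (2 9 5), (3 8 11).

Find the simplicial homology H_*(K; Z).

H_0 ≅ Z^2,  H_1 ≅ Z^2,  H_2 = 0.

Fix the vertex order 0 < 1 < 2 < 3 < 4 < 5 < 6 < 7 < 8 < 9 < 10 < 11 and write every simplex with vertices in increasing order. Then dim K = 2 and the simplices of K are:

  0-simplices (12): [0], [1], [2], [3], [4], [5], [6], [7], [8], [9], [10], [11]
  1-simplices (24): (24 of them)
  2-simplices (12): [0,1,8], [0,1,10], [0,3,10], [0,8,11], [2,4,7], [2,5,9], [2,6,7], [2,6,9], [3,8,10], [3,8,11], [4,5,9], [4,7,9]

Hence C_0 ≅ Z^12, C_1 ≅ Z^24, C_2 ≅ Z^12.

∂_1: C_1 → C_0 is given by ∂[p,q] = [q] − [p]. For instance
  ∂[3,10] = [10] − [3].
As a 12×24 matrix over Z this has rank 10, with invariant factors (1,1,1,1,1,1,1,1,1,1).

∂_2: C_2 → C_1 sends each 2-simplex [p,q,r] to [q,r] − [p,r] + [p,q]. For instance
  ∂[3,8,10] = [8,10] − [3,10] + [3,8],
  ∂[2,6,7] = [6,7] − [2,7] + [2,6].
As a 24×12 matrix over Z this has rank 12, with invariant factors (1,1,1,1,1,1,1,1,1,1,1,1).

Reading off H_k = ker ∂_k / im ∂_{k+1}:

  H_0: rank C_0 − rank ∂_1 = 12 − 10 = 2, and the invariant factors of ∂_1 are all 1, so H_0 = Z^2.
  H_1: rank ker ∂_1 − rank ∂_2 = (24 − 10) − 12 = 2, and the invariant factors of ∂_2 are all 1, so H_1 = Z^2.
  H_2: rank ker ∂_2 − rank ∂_3 = (12 − 12) − 0 = 0, and there is no ∂_3, so H_2 = 0.

As a check, the Euler characteristic is 12 − 24 + 12 = 0, which agrees with 2 − 2 + 0 = 0.
(K is a triangulation of the disjoint union of the cylinder S^1 x I and the cylinder S^1 x I.)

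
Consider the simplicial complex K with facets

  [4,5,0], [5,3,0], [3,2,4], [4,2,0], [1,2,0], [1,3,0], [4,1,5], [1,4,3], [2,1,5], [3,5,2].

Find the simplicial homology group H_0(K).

H_0 ≅ Z.

Order the vertices as 0 < 1 < 2 < 3 < 4 < 5. Listing each simplex with vertices in this order, K has dimension 2 with simplices:

  0-simplices (6): [0], [1], [2], [3], [4], [5]
  1-simplices (15): [0,1], [0,2], [0,3], [0,4], [0,5], [1,2], [1,3], [1,4], [1,5], [2,3], [2,4], [2,5], [3,4], [3,5], [4,5]
  2-simplices (10): [0,1,2], [0,1,3], [0,2,4], [0,3,5], [0,4,5], [1,2,5], [1,3,4], [1,4,5], [2,3,4], [2,3,5]

so the chain groups are C_0 ≅ Z^6, C_1 ≅ Z^15, C_2 ≅ Z^10.

The boundary map ∂_1: C_1 → C_0 is given by ∂[p,q] = [q] − [p]. For instance
  ∂[3,5] = [5] − [3].
This gives a 6×15 integer matrix of rank 5; reducing to Smith normal form yields diagonal entries (1,1,1,1,1).

∂_2: C_2 → C_1 maps a triangle to the signed sum of its edges. For instance
  ∂[1,2,5] = [2,5] − [1,5] + [1,2],
  ∂[2,3,5] = [3,5] − [2,5] + [2,3].
The 15×10 boundary matrix has rank 10 and Smith normal form diag(1,1,1,1,1,1,1,1,1,2).

Now H_k = ker ∂_k / im ∂_{k+1}, so:

  H_0: rank C_0 − rank ∂_1 = 6 − 5 = 1, and the invariant factors of ∂_1 are all 1, so H_0 = Z.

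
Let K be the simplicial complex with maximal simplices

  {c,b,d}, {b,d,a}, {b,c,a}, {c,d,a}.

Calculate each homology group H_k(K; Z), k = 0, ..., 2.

We work with the vertex ordering a < b < c < d. The simplices of K, each written with vertices in increasing order, are:

  0-simplices (4): a, b, c, d
  1-simplices (6): ab, ac, ad, bc, bd, cd
  2-simplices (4): abc, abd, acd, bcd

so the chain groups are C_0 ≅ Z^4, C_1 ≅ Z^6, C_2 ≅ Z^4.

The boundary map ∂_1: C_1 → C_0 sends each edge [p,q] (with p < q) to q − p.
The resulting 4×6 matrix has rank 3, and its Smith normal form has invariant factors (1,1,1).

Boundary ∂_2: C_2 → C_1 acts by ∂[p,q,r] = [q,r] − [p,r] + [p,q]. For instance
  ∂abd = bd − ad + ab,
  ∂abc = bc − ac + ab.
As a 6×4 matrix over Z this has rank 3, with invariant factors (1,1,1).

Now H_k = ker ∂_k / im ∂_{k+1}, so:

  H_0: rank C_0 − rank ∂_1 = 4 − 3 = 1, and the invariant factors of ∂_1 are all 1, so H_0 ≅ Z.
  H_1: rank ker ∂_1 − rank ∂_2 = (6 − 3) − 3 = 0, and the invariant factors of ∂_2 are all 1, so H_1 ≅ 0.
  H_2: rank ker ∂_2 − rank ∂_3 = (4 − 3) − 0 = 1, and there is no ∂_3, so H_2 ≅ Z.

As a check, the Euler characteristic is 4 − 6 + 4 = 2, which agrees with 1 − 0 + 1 = 2.

H_0 = Z,  H_1 = 0,  H_2 = Z.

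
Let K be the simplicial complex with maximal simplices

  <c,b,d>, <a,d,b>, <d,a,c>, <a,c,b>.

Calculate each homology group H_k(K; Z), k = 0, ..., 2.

Order the vertices as a < b < c < d. Listing each simplex with vertices in this order, K has dimension 2 with simplices:

  0-simplices (4): a, b, c, d
  1-simplices (6): ab, ac, ad, bc, bd, cd
  2-simplices (4): abc, abd, acd, bcd

giving chain groups C_0 ≅ Z^4, C_1 ≅ Z^6, C_2 ≅ Z^4.

∂_1: C_1 → C_0 is given by ∂[p,q] = [q] − [p]. For instance
  ∂bc = c − b.
As a 4×6 matrix over Z this has rank 3, with invariant factors (1,1,1).

Boundary ∂_2: C_2 → C_1 maps a triangle to the signed sum of its edges. For instance
  ∂abd = bd − ad + ab,
  ∂acd = cd − ad + ac.
This gives a 6×4 integer matrix of rank 3; reducing to Smith normal form yields diagonal entries (1,1,1).

Computing H_k = (kernel of ∂_k) / (image of ∂_{k+1}):

  H_0: rank C_0 − rank ∂_1 = 4 − 3 = 1, and the invariant factors of ∂_1 are all 1, so H_0 ≅ Z.
  H_1: rank ker ∂_1 − rank ∂_2 = (6 − 3) − 3 = 0, and the invariant factors of ∂_2 are all 1, so H_1 ≅ 0.
  H_2: rank ker ∂_2 − rank ∂_3 = (4 − 3) − 0 = 1, and there is no ∂_3, so H_2 ≅ Z.

(K is a triangulation of the 2-sphere S^2.)

H_0 = Z,  H_1 = 0,  H_2 = Z.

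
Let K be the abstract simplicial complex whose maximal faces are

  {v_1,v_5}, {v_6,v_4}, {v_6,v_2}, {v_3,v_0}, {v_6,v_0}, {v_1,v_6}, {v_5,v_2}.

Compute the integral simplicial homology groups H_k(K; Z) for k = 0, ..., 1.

H_0 = Z,  H_1 = Z.

Take the total order v_0 < v_1 < v_2 < v_3 < v_4 < v_5 < v_6 on the vertex set. Then K (dimension 1) consists of the simplices:

  0-simplices (7): [v_0], [v_1], [v_2], [v_3], [v_4], [v_5], [v_6]
  1-simplices (7): [v_0,v_3], [v_0,v_6], [v_1,v_5], [v_1,v_6], [v_2,v_5], [v_2,v_6], [v_4,v_6]

so the chain groups are C_0 ≅ Z^7, C_1 ≅ Z^7.

∂_1: C_1 → C_0 maps an edge to its endpoints' difference, ∂[p,q] = q − p. For instance
  ∂[v_4,v_6] = [v_6] − [v_4].
The 7×7 boundary matrix has rank 6 and Smith normal form diag(1,1,1,1,1,1).

From H_k ≅ ker(∂_k) / im(∂_{k+1}) we obtain:

  H_0: rank C_0 − rank ∂_1 = 7 − 6 = 1, and the invariant factors of ∂_1 are all 1, so H_0 = Z.
  H_1: rank ker ∂_1 − rank ∂_2 = (7 − 6) − 0 = 1, and there is no ∂_2, so H_1 = Z.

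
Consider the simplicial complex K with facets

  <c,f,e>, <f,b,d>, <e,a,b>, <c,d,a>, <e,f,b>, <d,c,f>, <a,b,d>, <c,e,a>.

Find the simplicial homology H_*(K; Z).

H_0 = Z,  H_1 = 0,  H_2 = Z.

Fix the vertex order a < b < c < d < e < f and write every simplex with vertices in increasing order. Then dim K = 2 and the simplices of K are:

  0-simplices (6): a, b, c, d, e, f
  1-simplices (12): ab, ac, ad, ae, bd, be, bf, cd, ce, cf, df, ef
  2-simplices (8): abd, abe, acd, ace, bdf, bef, cdf, cef

Hence C_0 ≅ Z^6, C_1 ≅ Z^12, C_2 ≅ Z^8.

Boundary ∂_1: C_1 → C_0 is given by ∂[p,q] = [q] − [p].
The resulting 6×12 matrix has rank 5, and its Smith normal form has invariant factors (1,1,1,1,1).

The boundary map ∂_2: C_2 → C_1 sends each 2-simplex [p,q,r] to [q,r] − [p,r] + [p,q]. For instance
  ∂cef = ef − cf + ce,
  ∂abd = bd − ad + ab.
The resulting 12×8 matrix has rank 7, and its Smith normal form has invariant factors (1,1,1,1,1,1,1).

From H_k ≅ ker(∂_k) / im(∂_{k+1}) we obtain:

  H_0: rank C_0 − rank ∂_1 = 6 − 5 = 1, and the invariant factors of ∂_1 are all 1, so H_0 = Z.
  H_1: rank ker ∂_1 − rank ∂_2 = (12 − 5) − 7 = 0, and the invariant factors of ∂_2 are all 1, so H_1 = 0.
  H_2: rank ker ∂_2 − rank ∂_3 = (8 − 7) − 0 = 1, and there is no ∂_3, so H_2 = Z.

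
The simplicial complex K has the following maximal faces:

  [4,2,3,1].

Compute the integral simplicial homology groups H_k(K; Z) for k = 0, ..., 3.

H_0 = Z,  H_1 = 0,  H_2 = 0,  H_3 = 0.

We work with the vertex ordering 1 < 2 < 3 < 4. The simplices of K, each written with vertices in increasing order, are:

  0-simplices (4): [1], [2], [3], [4]
  1-simplices (6): [1,2], [1,3], [1,4], [2,3], [2,4], [3,4]
  2-simplices (4): [1,2,3], [1,2,4], [1,3,4], [2,3,4]
  3-simplices (1): [1,2,3,4]

so the chain groups are C_0 ≅ Z^4, C_1 ≅ Z^6, C_2 ≅ Z^4, C_3 ≅ Z^1.

The boundary map ∂_1: C_1 → C_0 sends each edge [p,q] (with p < q) to q − p.
The resulting 4×6 matrix has rank 3, and its Smith normal form has invariant factors (1,1,1).

∂_2: C_2 → C_1 maps a triangle to the signed sum of its edges. For instance
  ∂[1,3,4] = [3,4] − [1,4] + [1,3],
  ∂[1,2,3] = [2,3] − [1,3] + [1,2].
This gives a 6×4 integer matrix of rank 3; reducing to Smith normal form yields diagonal entries (1,1,1).

The boundary map ∂_3: C_3 → C_2 sends each 3-simplex σ to the alternating sum Σ_i (−1)^i (σ with its i-th vertex removed). For instance
  ∂[1,2,3,4] = [2,3,4] − [1,3,4] + [1,2,4] − [1,2,3].
This gives a 4×1 integer matrix of rank 1; reducing to Smith normal form yields diagonal entries (1).

From H_k ≅ ker(∂_k) / im(∂_{k+1}) we obtain:

  H_0: rank C_0 − rank ∂_1 = 4 − 3 = 1, and the invariant factors of ∂_1 are all 1, so H_0 ≅ Z.
  H_1: rank ker ∂_1 − rank ∂_2 = (6 − 3) − 3 = 0, and the invariant factors of ∂_2 are all 1, so H_1 ≅ 0.
  H_2: rank ker ∂_2 − rank ∂_3 = (4 − 3) − 1 = 0, and the invariant factors of ∂_3 are all 1, so H_2 ≅ 0.
  H_3: rank ker ∂_3 − rank ∂_4 = (1 − 1) − 0 = 0, and there is no ∂_4, so H_3 ≅ 0.

As a check, the Euler characteristic is 4 − 6 + 4 − 1 = 1, which agrees with 1 − 0 + 0 − 0 = 1.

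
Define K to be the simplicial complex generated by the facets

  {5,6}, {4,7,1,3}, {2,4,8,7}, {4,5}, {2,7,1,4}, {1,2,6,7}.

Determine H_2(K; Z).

Order the vertices as 1 < 2 < 3 < 4 < 5 < 6 < 7 < 8. Listing each simplex with vertices in this order, K has dimension 3 with simplices:

  0-simplices (8): [1], [2], [3], [4], [5], [6], [7], [8]
  1-simplices (17): [1,2], [1,3], [1,4], [1,6], [1,7], [2,4], [2,6], [2,7], [2,8], [3,4], [3,7], [4,5], [4,7], [4,8], [5,6], [6,7], [7,8]
  2-simplices (13): [1,2,4], [1,2,6], [1,2,7], [1,3,4], [1,3,7], [1,4,7], [1,6,7], [2,4,7], [2,4,8], [2,6,7], [2,7,8], [3,4,7], [4,7,8]
  3-simplices (4): [1,2,4,7], [1,2,6,7], [1,3,4,7], [2,4,7,8]

Hence C_0 ≅ Z^8, C_1 ≅ Z^17, C_2 ≅ Z^13, C_3 ≅ Z^4.

The boundary map ∂_1: C_1 → C_0 sends each edge [p,q] (with p < q) to q − p. For instance
  ∂[3,4] = [4] − [3].
The 8×17 boundary matrix has rank 7 and Smith normal form diag(1,1,1,1,1,1,1).

Boundary ∂_2: C_2 → C_1 maps a triangle to the signed sum of its edges. For instance
  ∂[1,4,7] = [4,7] − [1,7] + [1,4],
  ∂[2,4,7] = [4,7] − [2,7] + [2,4].
This gives a 17×13 integer matrix of rank 9; reducing to Smith normal form yields diagonal entries (1,1,1,1,1,1,1,1,1).

The boundary map ∂_3: C_3 → C_2 sends each 3-simplex σ to the alternating sum Σ_i (−1)^i (σ with its i-th vertex removed). For instance
  ∂[2,4,7,8] = [4,7,8] − [2,7,8] + [2,4,8] − [2,4,7],
  ∂[1,3,4,7] = [3,4,7] − [1,4,7] + [1,3,7] − [1,3,4].
This gives a 13×4 integer matrix of rank 4; reducing to Smith normal form yields diagonal entries (1,1,1,1).

Reading off H_k = ker ∂_k / im ∂_{k+1}:

  H_2: rank ker ∂_2 − rank ∂_3 = (13 − 9) − 4 = 0, and the invariant factors of ∂_3 are all 1, so H_2 = 0.

H_2 = 0.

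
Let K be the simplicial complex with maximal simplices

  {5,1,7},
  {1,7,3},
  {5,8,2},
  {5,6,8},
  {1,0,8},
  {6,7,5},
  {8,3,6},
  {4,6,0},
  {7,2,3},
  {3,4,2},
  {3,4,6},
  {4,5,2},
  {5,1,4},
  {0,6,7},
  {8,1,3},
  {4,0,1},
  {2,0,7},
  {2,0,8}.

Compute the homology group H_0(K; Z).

Take the total order 0 < 1 < 2 < 3 < 4 < 5 < 6 < 7 < 8 on the vertex set. Then K (dimension 2) consists of the simplices:

  0-simplices (9): [0], [1], [2], [3], [4], [5], [6], [7], [8]
  1-simplices (27): (27 of them)
  2-simplices (18): [0,1,4], [0,1,8], [0,2,7], [0,2,8], [0,4,6], [0,6,7], [1,3,7], [1,3,8], [1,4,5], [1,5,7], [2,3,4], [2,3,7], [2,4,5], [2,5,8], [3,4,6], [3,6,8], [5,6,7], [5,6,8]

giving chain groups C_0 ≅ Z^9, C_1 ≅ Z^27, C_2 ≅ Z^18.

∂_1: C_1 → C_0 maps an edge to its endpoints' difference, ∂[p,q] = q − p.
The resulting 9×27 matrix has rank 8, and its Smith normal form has invariant factors (1,1,1,1,1,1,1,1).

∂_2: C_2 → C_1 maps a triangle to the signed sum of its edges. For instance
  ∂[0,6,7] = [6,7] − [0,7] + [0,6],
  ∂[0,4,6] = [4,6] − [0,6] + [0,4].
This gives a 27×18 integer matrix of rank 17; reducing to Smith normal form yields diagonal entries (1,1,1,1,1,1,1,1,1,1,1,1,1,1,1,1,1).

From H_k ≅ ker(∂_k) / im(∂_{k+1}) we obtain:

  H_0: rank C_0 − rank ∂_1 = 9 − 8 = 1, and the invariant factors of ∂_1 are all 1, so H_0 = Z.

(K is a triangulation of the torus T^2.)

H_0 ≅ Z.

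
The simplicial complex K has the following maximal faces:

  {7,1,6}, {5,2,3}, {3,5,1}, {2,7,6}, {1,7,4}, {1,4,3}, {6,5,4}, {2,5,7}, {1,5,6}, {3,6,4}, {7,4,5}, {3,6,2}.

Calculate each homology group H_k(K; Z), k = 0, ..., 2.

We work with the vertex ordering 1 < 2 < 3 < 4 < 5 < 6 < 7. The simplices of K, each written with vertices in increasing order, are:

  0-simplices (7): [1], [2], [3], [4], [5], [6], [7]
  1-simplices (18): [1,3], [1,4], [1,5], [1,6], [1,7], [2,3], [2,5], [2,6], [2,7], [3,4], [3,5], [3,6], [4,5], [4,6], [4,7], [5,6], [5,7], [6,7]
  2-simplices (12): [1,3,4], [1,3,5], [1,4,7], [1,5,6], [1,6,7], [2,3,5], [2,3,6], [2,5,7], [2,6,7], [3,4,6], [4,5,6], [4,5,7]

so the chain groups are C_0 ≅ Z^7, C_1 ≅ Z^18, C_2 ≅ Z^12.

Boundary ∂_1: C_1 → C_0 maps an edge to its endpoints' difference, ∂[p,q] = q − p.
The 7×18 boundary matrix has rank 6 and Smith normal form diag(1,1,1,1,1,1).

The boundary map ∂_2: C_2 → C_1 sends each 2-simplex [p,q,r] to [q,r] − [p,r] + [p,q]. For instance
  ∂[1,5,6] = [5,6] − [1,6] + [1,5],
  ∂[4,5,6] = [5,6] − [4,6] + [4,5].
The resulting 18×12 matrix has rank 12, and its Smith normal form has invariant factors (1,1,1,1,1,1,1,1,1,1,1,2).

Computing H_k = (kernel of ∂_k) / (image of ∂_{k+1}):

  H_0: rank C_0 − rank ∂_1 = 7 − 6 = 1, and the invariant factors of ∂_1 are all 1, so H_0 = Z.
  H_1: rank ker ∂_1 − rank ∂_2 = (18 − 6) − 12 = 0, and ∂_2 has invariant factor 2 > 1, so H_1 = Z/2Z.
  H_2: rank ker ∂_2 − rank ∂_3 = (12 − 12) − 0 = 0, and there is no ∂_3, so H_2 = 0.

(K is a triangulation of the real projective plane RP^2.)

H_0 = Z,  H_1 = Z/2Z,  H_2 = 0.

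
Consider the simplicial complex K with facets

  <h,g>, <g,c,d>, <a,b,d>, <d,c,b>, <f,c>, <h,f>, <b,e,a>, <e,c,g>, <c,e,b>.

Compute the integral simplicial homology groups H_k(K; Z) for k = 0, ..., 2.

H_0 = Z,  H_1 = Z,  H_2 = 0.

Order the vertices as a < b < c < d < e < f < g < h. Listing each simplex with vertices in this order, K has dimension 2 with simplices:

  0-simplices (8): a, b, c, d, e, f, g, h
  1-simplices (14): ab, ad, ae, bc, bd, be, cd, ce, cf, cg, dg, eg, fh, gh
  2-simplices (6): abd, abe, bcd, bce, cdg, ceg

so the chain groups are C_0 ≅ Z^8, C_1 ≅ Z^14, C_2 ≅ Z^6.

The boundary map ∂_1: C_1 → C_0 sends each edge [p,q] (with p < q) to q − p. For instance
  ∂eg = g − e.
The 8×14 boundary matrix has rank 7 and Smith normal form diag(1,1,1,1,1,1,1).

The boundary map ∂_2: C_2 → C_1 maps a triangle to the signed sum of its edges. For instance
  ∂abe = be − ae + ab,
  ∂cdg = dg − cg + cd.
The resulting 14×6 matrix has rank 6, and its Smith normal form has invariant factors (1,1,1,1,1,1).

Reading off H_k = ker ∂_k / im ∂_{k+1}:

  H_0: rank C_0 − rank ∂_1 = 8 − 7 = 1, and the invariant factors of ∂_1 are all 1, so H_0 = Z.
  H_1: rank ker ∂_1 − rank ∂_2 = (14 − 7) − 6 = 1, and the invariant factors of ∂_2 are all 1, so H_1 = Z.
  H_2: rank ker ∂_2 − rank ∂_3 = (6 − 6) − 0 = 0, and there is no ∂_3, so H_2 = 0.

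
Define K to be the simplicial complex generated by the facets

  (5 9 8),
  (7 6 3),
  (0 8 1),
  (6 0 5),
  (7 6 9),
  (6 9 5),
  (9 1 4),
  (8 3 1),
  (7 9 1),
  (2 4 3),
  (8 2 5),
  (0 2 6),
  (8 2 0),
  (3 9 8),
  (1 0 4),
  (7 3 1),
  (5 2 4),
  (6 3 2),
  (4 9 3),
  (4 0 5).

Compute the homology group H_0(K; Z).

Take the total order 0 < 1 < 2 < 3 < 4 < 5 < 6 < 7 < 8 < 9 on the vertex set. Then K (dimension 2) consists of the simplices:

  0-simplices (10): [0], [1], [2], [3], [4], [5], [6], [7], [8], [9]
  1-simplices (30): (30 of them)
  2-simplices (20): (20 of them)

so the chain groups are C_0 ≅ Z^10, C_1 ≅ Z^30, C_2 ≅ Z^20.

∂_1: C_1 → C_0 maps an edge to its endpoints' difference, ∂[p,q] = q − p. For instance
  ∂[3,6] = [6] − [3].
The resulting 10×30 matrix has rank 9, and its Smith normal form has invariant factors (1,1,1,1,1,1,1,1,1).

∂_2: C_2 → C_1 acts by ∂[p,q,r] = [q,r] − [p,r] + [p,q]. For instance
  ∂[2,5,8] = [5,8] − [2,8] + [2,5],
  ∂[0,2,8] = [2,8] − [0,8] + [0,2].
The 30×20 boundary matrix has rank 20 and Smith normal form diag(1,1,1,1,1,1,1,1,1,1,1,1,1,1,1,1,1,1,1,2).

Computing H_k = (kernel of ∂_k) / (image of ∂_{k+1}):

  H_0: rank C_0 − rank ∂_1 = 10 − 9 = 1, and the invariant factors of ∂_1 are all 1, so H_0 = Z.

(K is a triangulation of the Klein bottle.)

H_0 ≅ Z.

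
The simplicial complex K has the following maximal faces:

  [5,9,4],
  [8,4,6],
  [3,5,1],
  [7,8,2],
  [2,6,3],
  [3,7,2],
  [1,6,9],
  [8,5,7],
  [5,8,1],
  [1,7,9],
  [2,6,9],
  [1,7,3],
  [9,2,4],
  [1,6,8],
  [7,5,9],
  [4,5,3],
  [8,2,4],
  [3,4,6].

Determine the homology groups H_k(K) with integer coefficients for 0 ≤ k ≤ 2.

K has 9 vertices, 27 edges, 18 triangles.
rank ∂_0 = 0, rank ∂_1 = 8 ⇒ b_0 = 9 − 0 − 8 = 1; all invariant factors of ∂_1 are 1 so no torsion. So H_0 = Z.
rank ∂_1 = 8, rank ∂_2 = 18 ⇒ b_1 = 27 − 8 − 18 = 1; ∂_2 has invariant factor(s) [2] giving torsion. So H_1 = Z ⊕ Z/2.
rank ∂_2 = 18, rank ∂_3 = 0 ⇒ b_2 = 18 − 18 − 0 = 0. So H_2 = 0.

H_0 = Z,  H_1 = Z ⊕ Z/2,  H_2 = 0.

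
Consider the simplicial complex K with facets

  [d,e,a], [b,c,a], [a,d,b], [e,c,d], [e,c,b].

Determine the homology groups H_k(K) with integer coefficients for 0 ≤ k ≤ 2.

H_0 ≅ Z,  H_1 ≅ Z,  H_2 = 0.

Order the vertices as a < b < c < d < e. Listing each simplex with vertices in this order, K has dimension 2 with simplices:

  0-simplices (5): a, b, c, d, e
  1-simplices (10): ab, ac, ad, ae, bc, bd, be, cd, ce, de
  2-simplices (5): abc, abd, ade, bce, cde

so the chain groups are C_0 ≅ Z^5, C_1 ≅ Z^10, C_2 ≅ Z^5.

Boundary ∂_1: C_1 → C_0 is given by ∂[p,q] = [q] − [p]. For instance
  ∂ab = b − a.
As a 5×10 matrix over Z this has rank 4, with invariant factors (1,1,1,1).

The boundary map ∂_2: C_2 → C_1 acts by ∂[p,q,r] = [q,r] − [p,r] + [p,q]. For instance
  ∂ade = de − ae + ad,
  ∂abd = bd − ad + ab.
This gives a 10×5 integer matrix of rank 5; reducing to Smith normal form yields diagonal entries (1,1,1,1,1).

Computing H_k = (kernel of ∂_k) / (image of ∂_{k+1}):

  H_0: rank C_0 − rank ∂_1 = 5 − 4 = 1, and the invariant factors of ∂_1 are all 1, so H_0 = Z.
  H_1: rank ker ∂_1 − rank ∂_2 = (10 − 4) − 5 = 1, and the invariant factors of ∂_2 are all 1, so H_1 = Z.
  H_2: rank ker ∂_2 − rank ∂_3 = (5 − 5) − 0 = 0, and there is no ∂_3, so H_2 = 0.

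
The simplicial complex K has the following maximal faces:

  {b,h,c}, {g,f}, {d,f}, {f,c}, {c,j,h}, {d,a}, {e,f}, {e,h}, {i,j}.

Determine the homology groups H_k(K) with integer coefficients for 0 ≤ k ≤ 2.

Fix the vertex order a < b < c < d < e < f < g < h < i < j and write every simplex with vertices in increasing order. Then dim K = 2 and the simplices of K are:

  0-simplices (10): a, b, c, d, e, f, g, h, i, j
  1-simplices (12): ad, bc, bh, cf, ch, cj, df, ef, eh, fg, hj, ij
  2-simplices (2): bch, chj

so the chain groups are C_0 ≅ Z^10, C_1 ≅ Z^12, C_2 ≅ Z^2.

Boundary ∂_1: C_1 → C_0 sends each edge [p,q] (with p < q) to q − p.
This gives a 10×12 integer matrix of rank 9; reducing to Smith normal form yields diagonal entries (1,1,1,1,1,1,1,1,1).

The boundary map ∂_2: C_2 → C_1 sends each 2-simplex [p,q,r] to [q,r] − [p,r] + [p,q]. For instance
  ∂chj = hj − cj + ch,
  ∂bch = ch − bh + bc.
As a 12×2 matrix over Z this has rank 2, with invariant factors (1,1).

Reading off H_k = ker ∂_k / im ∂_{k+1}:

  H_0: rank C_0 − rank ∂_1 = 10 − 9 = 1, and the invariant factors of ∂_1 are all 1, so H_0 ≅ Z.
  H_1: rank ker ∂_1 − rank ∂_2 = (12 − 9) − 2 = 1, and the invariant factors of ∂_2 are all 1, so H_1 ≅ Z.
  H_2: rank ker ∂_2 − rank ∂_3 = (2 − 2) − 0 = 0, and there is no ∂_3, so H_2 ≅ 0.

As a check, the Euler characteristic is 10 − 12 + 2 = 0, which agrees with 1 − 1 + 0 = 0.

H_0 ≅ Z,  H_1 ≅ Z,  H_2 = 0.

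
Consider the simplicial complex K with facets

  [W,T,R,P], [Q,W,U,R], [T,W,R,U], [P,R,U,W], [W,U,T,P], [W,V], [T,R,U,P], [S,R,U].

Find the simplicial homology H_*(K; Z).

H_0 ≅ Z,  H_1 = 0,  H_2 = 0,  H_3 ≅ Z.

We work with the vertex ordering P < Q < R < S < T < U < V < W. The simplices of K, each written with vertices in increasing order, are:

  0-simplices (8): P, Q, R, S, T, U, V, W
  1-simplices (16): PR, PT, PU, PW, QR, QU, QW, RS, RT, RU, RW, SU, TU, TW, UW, VW
  2-simplices (14): PRT, PRU, PRW, PTU, PTW, PUW, QRU, QRW, QUW, RSU, RTU, RTW, RUW, TUW
  3-simplices (6): PRTU, PRTW, PRUW, PTUW, QRUW, RTUW

so the chain groups are C_0 ≅ Z^8, C_1 ≅ Z^16, C_2 ≅ Z^14, C_3 ≅ Z^6.

The boundary map ∂_1: C_1 → C_0 maps an edge to its endpoints' difference, ∂[p,q] = q − p. For instance
  ∂RT = T − R.
This gives a 8×16 integer matrix of rank 7; reducing to Smith normal form yields diagonal entries (1,1,1,1,1,1,1).

∂_2: C_2 → C_1 maps a triangle to the signed sum of its edges. For instance
  ∂QRW = RW − QW + QR,
  ∂RUW = UW − RW + RU.
As a 16×14 matrix over Z this has rank 9, with invariant factors (1,1,1,1,1,1,1,1,1).

The boundary map ∂_3: C_3 → C_2 sends each 3-simplex σ to the alternating sum Σ_i (−1)^i (σ with its i-th vertex removed). For instance
  ∂PRUW = RUW − PUW + PRW − PRU,
  ∂QRUW = RUW − QUW + QRW − QRU.
This gives a 14×6 integer matrix of rank 5; reducing to Smith normal form yields diagonal entries (1,1,1,1,1).

Computing H_k = (kernel of ∂_k) / (image of ∂_{k+1}):

  H_0: rank C_0 − rank ∂_1 = 8 − 7 = 1, and the invariant factors of ∂_1 are all 1, so H_0 = Z.
  H_1: rank ker ∂_1 − rank ∂_2 = (16 − 7) − 9 = 0, and the invariant factors of ∂_2 are all 1, so H_1 = 0.
  H_2: rank ker ∂_2 − rank ∂_3 = (14 − 9) − 5 = 0, and the invariant factors of ∂_3 are all 1, so H_2 = 0.
  H_3: rank ker ∂_3 − rank ∂_4 = (6 − 5) − 0 = 1, and there is no ∂_4, so H_3 = Z.

As a check, the Euler characteristic is 8 − 16 + 14 − 6 = 0, which agrees with 1 − 0 + 0 − 1 = 0.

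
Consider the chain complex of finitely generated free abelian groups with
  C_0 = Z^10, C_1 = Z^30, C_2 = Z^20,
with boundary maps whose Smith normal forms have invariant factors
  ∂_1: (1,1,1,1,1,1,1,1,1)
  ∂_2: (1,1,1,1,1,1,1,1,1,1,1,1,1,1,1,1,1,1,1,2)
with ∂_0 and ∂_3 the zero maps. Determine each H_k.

H_0: b_0 = 10 − 0 − 9 = 1; torsion from ∂_1 factors > 1: none. So H_0 ≅ Z.
H_1: b_1 = 30 − 9 − 20 = 1; torsion from ∂_2 factors > 1: [2]. So H_1 ≅ Z ⊕ Z/2.
H_2: b_2 = 20 − 20 − 0 = 0; torsion from ∂_3 factors > 1: none. So H_2 ≅ 0.

H_0 ≅ Z,  H_1 ≅ Z ⊕ Z/2,  H_2 = 0.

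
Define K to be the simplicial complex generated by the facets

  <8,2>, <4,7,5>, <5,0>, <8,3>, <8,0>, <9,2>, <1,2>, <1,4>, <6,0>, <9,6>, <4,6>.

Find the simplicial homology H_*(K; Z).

Take the total order 0 < 1 < 2 < 3 < 4 < 5 < 6 < 7 < 8 < 9 on the vertex set. Then K (dimension 2) consists of the simplices:

  0-simplices (10): [0], [1], [2], [3], [4], [5], [6], [7], [8], [9]
  1-simplices (13): [0,5], [0,6], [0,8], [1,2], [1,4], [2,8], [2,9], [3,8], [4,5], [4,6], [4,7], [5,7], [6,9]
  2-simplices (1): [4,5,7]

Hence C_0 ≅ Z^10, C_1 ≅ Z^13, C_2 ≅ Z^1.

Boundary ∂_1: C_1 → C_0 is given by ∂[p,q] = [q] − [p]. For instance
  ∂[0,8] = [8] − [0].
This gives a 10×13 integer matrix of rank 9; reducing to Smith normal form yields diagonal entries (1,1,1,1,1,1,1,1,1).

∂_2: C_2 → C_1 acts by ∂[p,q,r] = [q,r] − [p,r] + [p,q]. For instance
  ∂[4,5,7] = [5,7] − [4,7] + [4,5].
The resulting 13×1 matrix has rank 1, and its Smith normal form has invariant factors (1).

Computing H_k = (kernel of ∂_k) / (image of ∂_{k+1}):

  H_0: rank C_0 − rank ∂_1 = 10 − 9 = 1, and the invariant factors of ∂_1 are all 1, so H_0 ≅ Z.
  H_1: rank ker ∂_1 − rank ∂_2 = (13 − 9) − 1 = 3, and the invariant factors of ∂_2 are all 1, so H_1 ≅ Z^3.
  H_2: rank ker ∂_2 − rank ∂_3 = (1 − 1) − 0 = 0, and there is no ∂_3, so H_2 ≅ 0.

H_0 = Z,  H_1 = Z^3,  H_2 = 0.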